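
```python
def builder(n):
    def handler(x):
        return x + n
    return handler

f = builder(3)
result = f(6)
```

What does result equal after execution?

Step 1: builder(3) creates a closure that captures n = 3.
Step 2: f(6) calls the closure with x = 6, returning 6 + 3 = 9.
Step 3: result = 9

The answer is 9.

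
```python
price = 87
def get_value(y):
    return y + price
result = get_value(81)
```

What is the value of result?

Step 1: price = 87 is defined globally.
Step 2: get_value(81) uses parameter y = 81 and looks up price from global scope = 87.
Step 3: result = 81 + 87 = 168

The answer is 168.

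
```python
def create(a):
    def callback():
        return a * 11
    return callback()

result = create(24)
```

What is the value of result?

Step 1: create(24) binds parameter a = 24.
Step 2: callback() accesses a = 24 from enclosing scope.
Step 3: result = 24 * 11 = 264

The answer is 264.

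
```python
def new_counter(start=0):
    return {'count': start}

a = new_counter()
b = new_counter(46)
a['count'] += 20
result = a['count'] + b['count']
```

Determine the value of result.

Step 1: new_counter() returns a new dict each call (immutable default 0).
Step 2: a = {'count': 0}, b = {'count': 46}.
Step 3: a['count'] += 20 = 20. result = 20 + 46 = 66

The answer is 66.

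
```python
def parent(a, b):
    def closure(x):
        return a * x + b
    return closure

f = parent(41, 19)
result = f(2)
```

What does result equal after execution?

Step 1: parent(41, 19) captures a = 41, b = 19.
Step 2: f(2) computes 41 * 2 + 19 = 101.
Step 3: result = 101

The answer is 101.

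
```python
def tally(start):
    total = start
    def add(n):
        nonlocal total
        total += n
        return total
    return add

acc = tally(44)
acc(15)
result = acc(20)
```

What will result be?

Step 1: tally(44) creates closure with total = 44.
Step 2: First acc(15): total = 44 + 15 = 59.
Step 3: Second acc(20): total = 59 + 20 = 79. result = 79

The answer is 79.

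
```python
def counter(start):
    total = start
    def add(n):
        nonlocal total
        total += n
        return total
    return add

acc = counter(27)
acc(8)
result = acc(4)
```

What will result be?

Step 1: counter(27) creates closure with total = 27.
Step 2: First acc(8): total = 27 + 8 = 35.
Step 3: Second acc(4): total = 35 + 4 = 39. result = 39

The answer is 39.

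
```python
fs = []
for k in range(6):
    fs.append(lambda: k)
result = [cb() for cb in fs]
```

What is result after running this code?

Step 1: All 6 lambdas share the same variable k.
Step 2: After the loop, k = 5.
Step 3: Each call returns 5. result = [5, 5, 5, 5, 5, 5]

The answer is [5, 5, 5, 5, 5, 5].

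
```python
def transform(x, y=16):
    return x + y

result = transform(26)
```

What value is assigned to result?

Step 1: transform(26) uses default y = 16.
Step 2: Returns 26 + 16 = 42.
Step 3: result = 42

The answer is 42.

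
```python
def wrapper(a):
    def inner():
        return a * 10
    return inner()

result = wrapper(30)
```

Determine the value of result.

Step 1: wrapper(30) binds parameter a = 30.
Step 2: inner() accesses a = 30 from enclosing scope.
Step 3: result = 30 * 10 = 300

The answer is 300.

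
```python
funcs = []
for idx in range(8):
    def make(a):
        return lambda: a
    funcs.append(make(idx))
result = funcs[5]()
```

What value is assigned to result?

Step 1: make(idx) creates a new scope capturing a = idx at call time.
Step 2: funcs[5] = make(5), so its lambda captures a = 5.
Step 3: result = 5 (closure factory fixes late binding)

The answer is 5.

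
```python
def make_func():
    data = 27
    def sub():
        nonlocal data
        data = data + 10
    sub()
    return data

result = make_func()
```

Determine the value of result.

Step 1: make_func() sets data = 27.
Step 2: sub() uses nonlocal to modify data in make_func's scope: data = 27 + 10 = 37.
Step 3: make_func() returns the modified data = 37

The answer is 37.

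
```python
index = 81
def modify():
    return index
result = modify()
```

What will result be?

Step 1: index = 81 is defined in the global scope.
Step 2: modify() looks up index. No local index exists, so Python checks the global scope via LEGB rule and finds index = 81.
Step 3: result = 81

The answer is 81.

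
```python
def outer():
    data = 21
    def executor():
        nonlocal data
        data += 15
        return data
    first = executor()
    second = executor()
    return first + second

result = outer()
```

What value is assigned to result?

Step 1: data starts at 21.
Step 2: First call: data = 21 + 15 = 36, returns 36.
Step 3: Second call: data = 36 + 15 = 51, returns 51.
Step 4: result = 36 + 51 = 87

The answer is 87.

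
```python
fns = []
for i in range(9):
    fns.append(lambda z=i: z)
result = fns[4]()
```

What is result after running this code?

Step 1: Default argument z=i captures i's value at each iteration.
Step 2: fns[4] captured z = 4 when i was 4.
Step 3: result = 4

The answer is 4.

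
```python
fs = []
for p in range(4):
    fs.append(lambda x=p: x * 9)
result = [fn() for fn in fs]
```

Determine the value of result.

Step 1: Default arg x=p captures p at each iteration.
Step 2: fs[k] has x defaulting to k, returns k * 9.
Step 3: result = [0, 9, 18, 27]

The answer is [0, 9, 18, 27].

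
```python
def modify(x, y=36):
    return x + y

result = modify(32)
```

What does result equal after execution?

Step 1: modify(32) uses default y = 36.
Step 2: Returns 32 + 36 = 68.
Step 3: result = 68

The answer is 68.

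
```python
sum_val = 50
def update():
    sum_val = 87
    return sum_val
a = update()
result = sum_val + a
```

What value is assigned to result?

Step 1: Global sum_val = 50. update() returns local sum_val = 87.
Step 2: a = 87. Global sum_val still = 50.
Step 3: result = 50 + 87 = 137

The answer is 137.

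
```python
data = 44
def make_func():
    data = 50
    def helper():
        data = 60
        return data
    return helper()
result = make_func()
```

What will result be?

Step 1: Three scopes define data: global (44), make_func (50), helper (60).
Step 2: helper() has its own local data = 60, which shadows both enclosing and global.
Step 3: result = 60 (local wins in LEGB)

The answer is 60.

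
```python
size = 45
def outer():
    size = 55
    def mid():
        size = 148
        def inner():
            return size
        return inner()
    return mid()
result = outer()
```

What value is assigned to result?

Step 1: Three levels of shadowing: global 45, outer 55, mid 148.
Step 2: inner() finds size = 148 in enclosing mid() scope.
Step 3: result = 148

The answer is 148.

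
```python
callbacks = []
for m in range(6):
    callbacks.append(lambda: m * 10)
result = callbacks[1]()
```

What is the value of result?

Step 1: All lambdas reference the same variable m (late binding).
Step 2: After the loop, m = 5. Every lambda returns m * 10.
Step 3: callbacks[1]() = 5 * 10 = 50

The answer is 50.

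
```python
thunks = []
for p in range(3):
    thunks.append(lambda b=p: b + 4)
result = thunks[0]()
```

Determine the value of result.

Step 1: Default argument b=p captures p's value at definition time.
Step 2: thunks[0] was defined when p = 0, so b defaults to 0.
Step 3: result = 0 + 4 = 4 (default arg fixes the late binding issue)

The answer is 4.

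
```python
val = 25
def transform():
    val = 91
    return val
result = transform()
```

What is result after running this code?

Step 1: Global val = 25.
Step 2: transform() creates local val = 91, shadowing the global.
Step 3: Returns local val = 91. result = 91

The answer is 91.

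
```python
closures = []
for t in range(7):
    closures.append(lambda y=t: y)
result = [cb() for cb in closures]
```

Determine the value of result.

Step 1: Default arg y=t captures t at each iteration.
Step 2: Each lambda has its own default: 0, 1, ..., 6.
Step 3: result = [0, 1, 2, 3, 4, 5, 6]

The answer is [0, 1, 2, 3, 4, 5, 6].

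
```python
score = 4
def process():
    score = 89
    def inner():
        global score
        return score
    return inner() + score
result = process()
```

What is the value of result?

Step 1: Global score = 4. process() shadows with local score = 89.
Step 2: inner() uses global keyword, so inner() returns global score = 4.
Step 3: process() returns 4 + 89 = 93

The answer is 93.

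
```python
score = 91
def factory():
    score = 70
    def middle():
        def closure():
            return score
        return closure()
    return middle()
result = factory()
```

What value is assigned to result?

Step 1: factory() defines score = 70. middle() and closure() have no local score.
Step 2: closure() checks local (none), enclosing middle() (none), enclosing factory() and finds score = 70.
Step 3: result = 70

The answer is 70.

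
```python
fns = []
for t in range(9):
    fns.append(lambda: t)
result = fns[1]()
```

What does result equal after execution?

Step 1: The loop creates 9 lambdas, all referencing the same variable t.
Step 2: After the loop, t = 8 (final value).
Step 3: fns[1]() looks up t at call time and finds 8. This is the late binding gotcha. result = 8

The answer is 8.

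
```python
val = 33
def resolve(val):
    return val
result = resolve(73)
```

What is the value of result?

Step 1: Global val = 33.
Step 2: resolve(73) takes parameter val = 73, which shadows the global.
Step 3: result = 73

The answer is 73.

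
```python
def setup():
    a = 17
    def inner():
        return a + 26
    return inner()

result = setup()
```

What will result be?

Step 1: setup() defines a = 17.
Step 2: inner() reads a = 17 from enclosing scope, returns 17 + 26 = 43.
Step 3: result = 43

The answer is 43.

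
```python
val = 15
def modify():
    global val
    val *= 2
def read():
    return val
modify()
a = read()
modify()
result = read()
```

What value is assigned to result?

Step 1: val = 15.
Step 2: First modify(): val = 15 * 2 = 30.
Step 3: Second modify(): val = 30 * 2 = 60.
Step 4: read() returns 60

The answer is 60.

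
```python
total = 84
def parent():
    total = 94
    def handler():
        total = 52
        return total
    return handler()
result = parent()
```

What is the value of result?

Step 1: Three scopes define total: global (84), parent (94), handler (52).
Step 2: handler() has its own local total = 52, which shadows both enclosing and global.
Step 3: result = 52 (local wins in LEGB)

The answer is 52.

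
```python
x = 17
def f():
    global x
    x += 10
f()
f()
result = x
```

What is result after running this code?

Step 1: x = 17.
Step 2: First f(): x = 17 + 10 = 27.
Step 3: Second f(): x = 27 + 10 = 37. result = 37

The answer is 37.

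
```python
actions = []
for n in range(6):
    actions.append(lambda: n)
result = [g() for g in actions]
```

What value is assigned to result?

Step 1: All 6 lambdas share the same variable n.
Step 2: After the loop, n = 5.
Step 3: Each call returns 5. result = [5, 5, 5, 5, 5, 5]

The answer is [5, 5, 5, 5, 5, 5].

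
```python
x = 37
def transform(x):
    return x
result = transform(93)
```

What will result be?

Step 1: Global x = 37.
Step 2: transform(93) takes parameter x = 93, which shadows the global.
Step 3: result = 93

The answer is 93.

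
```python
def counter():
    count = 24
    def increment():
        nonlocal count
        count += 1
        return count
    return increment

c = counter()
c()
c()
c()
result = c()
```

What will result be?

Step 1: counter() creates closure with count = 24.
Step 2: Each c() call increments count via nonlocal. After 4 calls: 24 + 4 = 28.
Step 3: result = 28

The answer is 28.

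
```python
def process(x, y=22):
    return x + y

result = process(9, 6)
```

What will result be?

Step 1: process(9, 6) overrides default y with 6.
Step 2: Returns 9 + 6 = 15.
Step 3: result = 15

The answer is 15.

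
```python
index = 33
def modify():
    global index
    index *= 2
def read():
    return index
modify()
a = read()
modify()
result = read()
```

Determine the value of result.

Step 1: index = 33.
Step 2: First modify(): index = 33 * 2 = 66.
Step 3: Second modify(): index = 66 * 2 = 132.
Step 4: read() returns 132

The answer is 132.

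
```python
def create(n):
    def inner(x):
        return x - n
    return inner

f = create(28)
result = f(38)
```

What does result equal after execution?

Step 1: create(28) creates a closure capturing n = 28.
Step 2: f(38) computes 38 - 28 = 10.
Step 3: result = 10

The answer is 10.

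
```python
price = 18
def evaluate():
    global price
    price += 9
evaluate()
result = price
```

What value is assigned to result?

Step 1: price = 18 globally.
Step 2: evaluate() modifies global price: price += 9 = 27.
Step 3: result = 27

The answer is 27.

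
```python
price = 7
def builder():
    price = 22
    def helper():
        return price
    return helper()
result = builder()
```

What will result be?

Step 1: price = 7 globally, but builder() defines price = 22 locally.
Step 2: helper() looks up price. Not in local scope, so checks enclosing scope (builder) and finds price = 22.
Step 3: result = 22

The answer is 22.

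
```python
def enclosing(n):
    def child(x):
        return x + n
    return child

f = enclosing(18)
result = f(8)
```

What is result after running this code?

Step 1: enclosing(18) creates a closure that captures n = 18.
Step 2: f(8) calls the closure with x = 8, returning 8 + 18 = 26.
Step 3: result = 26

The answer is 26.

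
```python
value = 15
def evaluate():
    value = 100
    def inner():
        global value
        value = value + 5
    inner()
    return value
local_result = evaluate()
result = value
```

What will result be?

Step 1: Global value = 15. evaluate() creates local value = 100.
Step 2: inner() declares global value and adds 5: global value = 15 + 5 = 20.
Step 3: evaluate() returns its local value = 100 (unaffected by inner).
Step 4: result = global value = 20

The answer is 20.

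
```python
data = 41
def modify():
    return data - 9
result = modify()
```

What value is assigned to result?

Step 1: data = 41 is defined globally.
Step 2: modify() looks up data from global scope = 41, then computes 41 - 9 = 32.
Step 3: result = 32

The answer is 32.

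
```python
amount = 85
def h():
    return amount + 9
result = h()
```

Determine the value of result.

Step 1: amount = 85 is defined globally.
Step 2: h() looks up amount from global scope = 85, then computes 85 + 9 = 94.
Step 3: result = 94

The answer is 94.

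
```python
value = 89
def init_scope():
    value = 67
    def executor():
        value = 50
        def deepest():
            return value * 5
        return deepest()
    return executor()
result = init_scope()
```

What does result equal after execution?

Step 1: deepest() looks up value through LEGB: not local, finds value = 50 in enclosing executor().
Step 2: Returns 50 * 5 = 250.
Step 3: result = 250

The answer is 250.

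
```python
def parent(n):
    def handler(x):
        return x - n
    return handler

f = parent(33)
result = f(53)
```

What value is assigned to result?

Step 1: parent(33) creates a closure capturing n = 33.
Step 2: f(53) computes 53 - 33 = 20.
Step 3: result = 20

The answer is 20.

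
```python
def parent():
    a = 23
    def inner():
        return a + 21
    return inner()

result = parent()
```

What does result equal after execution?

Step 1: parent() defines a = 23.
Step 2: inner() reads a = 23 from enclosing scope, returns 23 + 21 = 44.
Step 3: result = 44

The answer is 44.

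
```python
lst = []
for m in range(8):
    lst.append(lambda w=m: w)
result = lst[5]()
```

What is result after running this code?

Step 1: Default argument w=m captures m's value at each iteration.
Step 2: lst[5] captured w = 5 when m was 5.
Step 3: result = 5

The answer is 5.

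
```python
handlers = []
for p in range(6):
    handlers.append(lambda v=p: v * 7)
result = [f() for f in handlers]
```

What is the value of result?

Step 1: Default arg v=p captures p at each iteration.
Step 2: handlers[k] has v defaulting to k, returns k * 7.
Step 3: result = [0, 7, 14, 21, 28, 35]

The answer is [0, 7, 14, 21, 28, 35].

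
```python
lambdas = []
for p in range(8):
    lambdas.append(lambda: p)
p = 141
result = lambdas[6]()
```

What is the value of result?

Step 1: Lambdas capture the variable p by reference, not by value.
Step 2: After the loop, p is reassigned to 141.
Step 3: lambdas[6]() looks up the current p = 141. result = 141

The answer is 141.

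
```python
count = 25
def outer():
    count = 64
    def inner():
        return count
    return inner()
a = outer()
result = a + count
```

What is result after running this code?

Step 1: outer() has local count = 64. inner() reads from enclosing.
Step 2: outer() returns 64. Global count = 25 unchanged.
Step 3: result = 64 + 25 = 89

The answer is 89.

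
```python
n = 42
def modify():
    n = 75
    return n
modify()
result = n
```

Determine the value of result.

Step 1: Global n = 42.
Step 2: modify() creates local n = 75 (shadow, not modification).
Step 3: After modify() returns, global n is unchanged. result = 42

The answer is 42.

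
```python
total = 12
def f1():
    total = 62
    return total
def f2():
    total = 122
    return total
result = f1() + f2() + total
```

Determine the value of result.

Step 1: Each function shadows global total with its own local.
Step 2: f1() returns 62, f2() returns 122.
Step 3: Global total = 12 is unchanged. result = 62 + 122 + 12 = 196

The answer is 196.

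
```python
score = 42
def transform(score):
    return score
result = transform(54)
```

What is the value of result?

Step 1: Global score = 42.
Step 2: transform(54) takes parameter score = 54, which shadows the global.
Step 3: result = 54

The answer is 54.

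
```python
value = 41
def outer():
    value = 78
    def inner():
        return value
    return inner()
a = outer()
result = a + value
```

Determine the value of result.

Step 1: outer() has local value = 78. inner() reads from enclosing.
Step 2: outer() returns 78. Global value = 41 unchanged.
Step 3: result = 78 + 41 = 119

The answer is 119.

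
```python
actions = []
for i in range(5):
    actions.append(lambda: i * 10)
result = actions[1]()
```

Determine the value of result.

Step 1: All lambdas reference the same variable i (late binding).
Step 2: After the loop, i = 4. Every lambda returns i * 10.
Step 3: actions[1]() = 4 * 10 = 40

The answer is 40.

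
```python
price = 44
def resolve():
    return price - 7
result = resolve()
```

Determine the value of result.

Step 1: price = 44 is defined globally.
Step 2: resolve() looks up price from global scope = 44, then computes 44 - 7 = 37.
Step 3: result = 37

The answer is 37.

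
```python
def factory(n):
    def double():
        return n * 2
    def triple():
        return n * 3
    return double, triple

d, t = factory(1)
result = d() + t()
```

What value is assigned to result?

Step 1: Both closures capture the same n = 1.
Step 2: d() = 1 * 2 = 2, t() = 1 * 3 = 3.
Step 3: result = 2 + 3 = 5

The answer is 5.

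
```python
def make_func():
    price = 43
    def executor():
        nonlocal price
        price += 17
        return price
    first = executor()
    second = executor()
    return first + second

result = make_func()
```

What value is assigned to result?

Step 1: price starts at 43.
Step 2: First call: price = 43 + 17 = 60, returns 60.
Step 3: Second call: price = 60 + 17 = 77, returns 77.
Step 4: result = 60 + 77 = 137

The answer is 137.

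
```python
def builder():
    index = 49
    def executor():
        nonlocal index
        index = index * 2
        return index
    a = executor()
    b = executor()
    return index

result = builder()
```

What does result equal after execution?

Step 1: index starts at 49.
Step 2: First executor(): index = 49 * 2 = 98.
Step 3: Second executor(): index = 98 * 2 = 196.
Step 4: result = 196

The answer is 196.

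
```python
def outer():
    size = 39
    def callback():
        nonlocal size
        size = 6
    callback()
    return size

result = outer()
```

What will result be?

Step 1: outer() sets size = 39.
Step 2: callback() uses nonlocal to reassign size = 6.
Step 3: result = 6

The answer is 6.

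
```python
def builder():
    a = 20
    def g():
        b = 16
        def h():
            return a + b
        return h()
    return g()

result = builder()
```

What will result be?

Step 1: builder() defines a = 20. g() defines b = 16.
Step 2: h() accesses both from enclosing scopes: a = 20, b = 16.
Step 3: result = 20 + 16 = 36

The answer is 36.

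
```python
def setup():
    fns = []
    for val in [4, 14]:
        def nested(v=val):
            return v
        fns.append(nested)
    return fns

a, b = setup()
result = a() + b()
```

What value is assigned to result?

Step 1: Default argument v=val captures val at each iteration.
Step 2: a() returns 4 (captured at first iteration), b() returns 14 (captured at second).
Step 3: result = 4 + 14 = 18

The answer is 18.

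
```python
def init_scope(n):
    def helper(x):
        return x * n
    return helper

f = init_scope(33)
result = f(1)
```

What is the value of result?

Step 1: init_scope(33) creates a closure capturing n = 33.
Step 2: f(1) computes 1 * 33 = 33.
Step 3: result = 33

The answer is 33.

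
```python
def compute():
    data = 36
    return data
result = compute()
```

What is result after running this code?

Step 1: compute() defines data = 36 in its local scope.
Step 2: return data finds the local variable data = 36.
Step 3: result = 36

The answer is 36.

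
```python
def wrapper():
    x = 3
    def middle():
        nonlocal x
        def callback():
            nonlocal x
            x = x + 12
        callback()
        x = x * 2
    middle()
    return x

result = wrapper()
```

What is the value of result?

Step 1: x = 3.
Step 2: callback() adds 12: x = 3 + 12 = 15.
Step 3: middle() doubles: x = 15 * 2 = 30.
Step 4: result = 30

The answer is 30.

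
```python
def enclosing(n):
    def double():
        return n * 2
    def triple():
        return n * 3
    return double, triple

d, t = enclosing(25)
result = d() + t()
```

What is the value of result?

Step 1: Both closures capture the same n = 25.
Step 2: d() = 25 * 2 = 50, t() = 25 * 3 = 75.
Step 3: result = 50 + 75 = 125

The answer is 125.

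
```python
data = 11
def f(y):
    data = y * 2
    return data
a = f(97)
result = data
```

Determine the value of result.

Step 1: Global data = 11.
Step 2: f(97) creates local data = 97 * 2 = 194.
Step 3: Global data unchanged because no global keyword. result = 11

The answer is 11.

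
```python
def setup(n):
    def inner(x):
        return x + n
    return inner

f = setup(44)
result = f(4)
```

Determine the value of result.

Step 1: setup(44) creates a closure that captures n = 44.
Step 2: f(4) calls the closure with x = 4, returning 4 + 44 = 48.
Step 3: result = 48

The answer is 48.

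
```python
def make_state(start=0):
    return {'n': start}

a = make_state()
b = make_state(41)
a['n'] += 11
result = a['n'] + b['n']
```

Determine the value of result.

Step 1: make_state() returns a new dict each call (immutable default 0).
Step 2: a = {'n': 0}, b = {'n': 41}.
Step 3: a['n'] += 11 = 11. result = 11 + 41 = 52

The answer is 52.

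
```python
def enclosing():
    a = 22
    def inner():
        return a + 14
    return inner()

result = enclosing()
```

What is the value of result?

Step 1: enclosing() defines a = 22.
Step 2: inner() reads a = 22 from enclosing scope, returns 22 + 14 = 36.
Step 3: result = 36

The answer is 36.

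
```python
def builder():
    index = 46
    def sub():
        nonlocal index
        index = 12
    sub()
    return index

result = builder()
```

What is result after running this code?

Step 1: builder() sets index = 46.
Step 2: sub() uses nonlocal to reassign index = 12.
Step 3: result = 12

The answer is 12.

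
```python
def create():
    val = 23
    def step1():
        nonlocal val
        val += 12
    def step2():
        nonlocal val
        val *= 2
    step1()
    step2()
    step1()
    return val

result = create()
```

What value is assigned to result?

Step 1: val = 23.
Step 2: step1(): val = 23 + 12 = 35.
Step 3: step2(): val = 35 * 2 = 70.
Step 4: step1(): val = 70 + 12 = 82. result = 82

The answer is 82.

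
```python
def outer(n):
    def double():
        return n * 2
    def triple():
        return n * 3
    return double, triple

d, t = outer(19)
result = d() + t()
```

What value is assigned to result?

Step 1: Both closures capture the same n = 19.
Step 2: d() = 19 * 2 = 38, t() = 19 * 3 = 57.
Step 3: result = 38 + 57 = 95

The answer is 95.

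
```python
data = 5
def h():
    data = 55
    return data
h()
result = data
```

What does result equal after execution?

Step 1: Global data = 5.
Step 2: h() creates local data = 55 (shadow, not modification).
Step 3: After h() returns, global data is unchanged. result = 5

The answer is 5.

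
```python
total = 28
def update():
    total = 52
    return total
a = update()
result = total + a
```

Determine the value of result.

Step 1: Global total = 28. update() returns local total = 52.
Step 2: a = 52. Global total still = 28.
Step 3: result = 28 + 52 = 80

The answer is 80.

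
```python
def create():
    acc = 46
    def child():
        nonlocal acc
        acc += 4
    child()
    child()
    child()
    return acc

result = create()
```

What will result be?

Step 1: acc starts at 46.
Step 2: child() is called 3 times, each adding 4.
Step 3: acc = 46 + 4 * 3 = 58

The answer is 58.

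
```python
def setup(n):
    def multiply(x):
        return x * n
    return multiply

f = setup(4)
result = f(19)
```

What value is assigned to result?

Step 1: setup(4) returns multiply closure with n = 4.
Step 2: f(19) computes 19 * 4 = 76.
Step 3: result = 76

The answer is 76.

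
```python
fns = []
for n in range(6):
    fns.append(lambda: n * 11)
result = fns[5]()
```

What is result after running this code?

Step 1: All lambdas reference the same variable n (late binding).
Step 2: After the loop, n = 5. Every lambda returns n * 11.
Step 3: fns[5]() = 5 * 11 = 55

The answer is 55.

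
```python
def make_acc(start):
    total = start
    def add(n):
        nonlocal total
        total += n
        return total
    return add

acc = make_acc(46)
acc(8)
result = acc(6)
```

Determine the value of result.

Step 1: make_acc(46) creates closure with total = 46.
Step 2: First acc(8): total = 46 + 8 = 54.
Step 3: Second acc(6): total = 54 + 6 = 60. result = 60

The answer is 60.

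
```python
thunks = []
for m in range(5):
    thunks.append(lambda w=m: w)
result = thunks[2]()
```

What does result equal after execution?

Step 1: Default argument w=m captures m's value at each iteration.
Step 2: thunks[2] captured w = 2 when m was 2.
Step 3: result = 2

The answer is 2.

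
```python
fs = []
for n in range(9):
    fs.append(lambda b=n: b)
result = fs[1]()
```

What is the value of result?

Step 1: Default argument b=n captures n's value at each iteration.
Step 2: fs[1] captured b = 1 when n was 1.
Step 3: result = 1

The answer is 1.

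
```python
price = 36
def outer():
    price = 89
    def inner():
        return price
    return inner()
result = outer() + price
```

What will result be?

Step 1: Global price = 36. outer() shadows with price = 89.
Step 2: inner() returns enclosing price = 89. outer() = 89.
Step 3: result = 89 + global price (36) = 125

The answer is 125.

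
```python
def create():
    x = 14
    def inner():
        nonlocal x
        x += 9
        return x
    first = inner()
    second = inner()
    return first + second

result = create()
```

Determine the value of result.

Step 1: x starts at 14.
Step 2: First call: x = 14 + 9 = 23, returns 23.
Step 3: Second call: x = 23 + 9 = 32, returns 32.
Step 4: result = 23 + 32 = 55

The answer is 55.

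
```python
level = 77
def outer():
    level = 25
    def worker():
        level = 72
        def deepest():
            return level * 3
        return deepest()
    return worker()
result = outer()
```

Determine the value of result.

Step 1: deepest() looks up level through LEGB: not local, finds level = 72 in enclosing worker().
Step 2: Returns 72 * 3 = 216.
Step 3: result = 216

The answer is 216.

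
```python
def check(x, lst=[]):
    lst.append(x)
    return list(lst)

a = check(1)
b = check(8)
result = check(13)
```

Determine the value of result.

Step 1: Default list is shared. list() creates copies for return values.
Step 2: Internal list grows: [1] -> [1, 8] -> [1, 8, 13].
Step 3: result = [1, 8, 13]

The answer is [1, 8, 13].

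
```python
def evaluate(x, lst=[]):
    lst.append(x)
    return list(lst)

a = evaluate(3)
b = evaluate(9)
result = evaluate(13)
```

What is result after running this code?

Step 1: Default list is shared. list() creates copies for return values.
Step 2: Internal list grows: [3] -> [3, 9] -> [3, 9, 13].
Step 3: result = [3, 9, 13]

The answer is [3, 9, 13].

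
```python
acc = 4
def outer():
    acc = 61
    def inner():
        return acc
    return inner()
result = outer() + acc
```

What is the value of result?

Step 1: Global acc = 4. outer() shadows with acc = 61.
Step 2: inner() returns enclosing acc = 61. outer() = 61.
Step 3: result = 61 + global acc (4) = 65

The answer is 65.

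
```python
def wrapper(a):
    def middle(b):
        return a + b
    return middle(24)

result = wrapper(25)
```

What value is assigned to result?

Step 1: wrapper(25) passes a = 25.
Step 2: middle(24) has b = 24, reads a = 25 from enclosing.
Step 3: result = 25 + 24 = 49

The answer is 49.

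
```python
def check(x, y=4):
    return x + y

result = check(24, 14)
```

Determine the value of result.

Step 1: check(24, 14) overrides default y with 14.
Step 2: Returns 24 + 14 = 38.
Step 3: result = 38

The answer is 38.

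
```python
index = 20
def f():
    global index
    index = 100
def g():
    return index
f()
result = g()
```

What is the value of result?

Step 1: index = 20.
Step 2: f() sets global index = 100.
Step 3: g() reads global index = 100. result = 100

The answer is 100.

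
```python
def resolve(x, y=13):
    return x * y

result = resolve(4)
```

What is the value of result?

Step 1: resolve(4) uses default y = 13.
Step 2: Returns 4 * 13 = 52.
Step 3: result = 52

The answer is 52.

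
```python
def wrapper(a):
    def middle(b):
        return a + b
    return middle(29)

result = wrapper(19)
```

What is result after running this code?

Step 1: wrapper(19) passes a = 19.
Step 2: middle(29) has b = 29, reads a = 19 from enclosing.
Step 3: result = 19 + 29 = 48

The answer is 48.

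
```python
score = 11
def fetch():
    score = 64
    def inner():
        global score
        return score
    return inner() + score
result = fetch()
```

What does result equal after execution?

Step 1: Global score = 11. fetch() shadows with local score = 64.
Step 2: inner() uses global keyword, so inner() returns global score = 11.
Step 3: fetch() returns 11 + 64 = 75

The answer is 75.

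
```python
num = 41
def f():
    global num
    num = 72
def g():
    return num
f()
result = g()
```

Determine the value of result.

Step 1: num = 41.
Step 2: f() sets global num = 72.
Step 3: g() reads global num = 72. result = 72

The answer is 72.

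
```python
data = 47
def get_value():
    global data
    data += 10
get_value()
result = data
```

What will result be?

Step 1: data = 47 globally.
Step 2: get_value() modifies global data: data += 10 = 57.
Step 3: result = 57

The answer is 57.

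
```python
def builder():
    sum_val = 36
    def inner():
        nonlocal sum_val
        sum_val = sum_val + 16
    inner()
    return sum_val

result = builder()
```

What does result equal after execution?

Step 1: builder() sets sum_val = 36.
Step 2: inner() uses nonlocal to modify sum_val in builder's scope: sum_val = 36 + 16 = 52.
Step 3: builder() returns the modified sum_val = 52

The answer is 52.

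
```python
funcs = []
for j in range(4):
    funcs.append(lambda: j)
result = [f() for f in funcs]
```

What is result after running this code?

Step 1: All 4 lambdas share the same variable j.
Step 2: After the loop, j = 3.
Step 3: Each call returns 3. result = [3, 3, 3, 3]

The answer is [3, 3, 3, 3].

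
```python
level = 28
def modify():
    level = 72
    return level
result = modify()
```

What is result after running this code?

Step 1: Global level = 28.
Step 2: modify() creates local level = 72, shadowing the global.
Step 3: Returns local level = 72. result = 72

The answer is 72.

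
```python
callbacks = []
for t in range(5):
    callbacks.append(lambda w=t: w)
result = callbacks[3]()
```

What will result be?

Step 1: Default argument w=t captures t's value at each iteration.
Step 2: callbacks[3] captured w = 3 when t was 3.
Step 3: result = 3

The answer is 3.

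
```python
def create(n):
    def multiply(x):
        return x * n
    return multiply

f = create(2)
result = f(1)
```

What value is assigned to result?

Step 1: create(2) returns multiply closure with n = 2.
Step 2: f(1) computes 1 * 2 = 2.
Step 3: result = 2

The answer is 2.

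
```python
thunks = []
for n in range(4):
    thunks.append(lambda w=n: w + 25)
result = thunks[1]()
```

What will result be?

Step 1: Default argument w=n captures n's value at definition time.
Step 2: thunks[1] was defined when n = 1, so w defaults to 1.
Step 3: result = 1 + 25 = 26 (default arg fixes the late binding issue)

The answer is 26.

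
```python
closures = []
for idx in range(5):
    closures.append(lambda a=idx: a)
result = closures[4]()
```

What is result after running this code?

Step 1: Default argument a=idx captures idx's value at each iteration.
Step 2: closures[4] captured a = 4 when idx was 4.
Step 3: result = 4

The answer is 4.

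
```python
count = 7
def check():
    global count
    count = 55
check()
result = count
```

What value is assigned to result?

Step 1: count = 7 globally.
Step 2: check() declares global count and sets it to 55.
Step 3: After check(), global count = 55. result = 55

The answer is 55.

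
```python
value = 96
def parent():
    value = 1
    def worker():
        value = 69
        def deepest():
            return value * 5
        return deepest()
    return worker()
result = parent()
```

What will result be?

Step 1: deepest() looks up value through LEGB: not local, finds value = 69 in enclosing worker().
Step 2: Returns 69 * 5 = 345.
Step 3: result = 345

The answer is 345.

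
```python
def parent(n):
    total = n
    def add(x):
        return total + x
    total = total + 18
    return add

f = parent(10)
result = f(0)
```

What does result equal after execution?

Step 1: parent(10) sets total = 10, then total = 10 + 18 = 28.
Step 2: Closures capture by reference, so add sees total = 28.
Step 3: f(0) returns 28 + 0 = 28

The answer is 28.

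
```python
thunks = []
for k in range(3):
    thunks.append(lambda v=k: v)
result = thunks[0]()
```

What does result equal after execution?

Step 1: Default argument v=k captures k's value at each iteration.
Step 2: thunks[0] captured v = 0 when k was 0.
Step 3: result = 0

The answer is 0.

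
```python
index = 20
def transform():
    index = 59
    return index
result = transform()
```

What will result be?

Step 1: Global index = 20.
Step 2: transform() creates local index = 59, shadowing the global.
Step 3: Returns local index = 59. result = 59

The answer is 59.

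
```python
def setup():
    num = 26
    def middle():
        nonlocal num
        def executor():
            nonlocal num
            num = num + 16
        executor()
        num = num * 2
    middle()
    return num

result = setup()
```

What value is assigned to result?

Step 1: num = 26.
Step 2: executor() adds 16: num = 26 + 16 = 42.
Step 3: middle() doubles: num = 42 * 2 = 84.
Step 4: result = 84

The answer is 84.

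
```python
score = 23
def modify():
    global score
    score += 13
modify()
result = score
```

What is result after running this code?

Step 1: score = 23 globally.
Step 2: modify() modifies global score: score += 13 = 36.
Step 3: result = 36

The answer is 36.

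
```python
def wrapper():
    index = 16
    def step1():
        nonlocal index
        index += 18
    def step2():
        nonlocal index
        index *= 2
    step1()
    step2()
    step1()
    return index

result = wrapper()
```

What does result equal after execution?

Step 1: index = 16.
Step 2: step1(): index = 16 + 18 = 34.
Step 3: step2(): index = 34 * 2 = 68.
Step 4: step1(): index = 68 + 18 = 86. result = 86

The answer is 86.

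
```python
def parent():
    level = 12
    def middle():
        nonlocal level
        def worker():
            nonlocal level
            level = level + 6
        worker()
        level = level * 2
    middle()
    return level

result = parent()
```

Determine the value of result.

Step 1: level = 12.
Step 2: worker() adds 6: level = 12 + 6 = 18.
Step 3: middle() doubles: level = 18 * 2 = 36.
Step 4: result = 36

The answer is 36.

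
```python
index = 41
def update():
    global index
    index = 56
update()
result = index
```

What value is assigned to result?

Step 1: index = 41 globally.
Step 2: update() declares global index and sets it to 56.
Step 3: After update(), global index = 56. result = 56

The answer is 56.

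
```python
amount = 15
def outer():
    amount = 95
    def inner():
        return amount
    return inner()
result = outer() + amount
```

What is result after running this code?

Step 1: Global amount = 15. outer() shadows with amount = 95.
Step 2: inner() returns enclosing amount = 95. outer() = 95.
Step 3: result = 95 + global amount (15) = 110

The answer is 110.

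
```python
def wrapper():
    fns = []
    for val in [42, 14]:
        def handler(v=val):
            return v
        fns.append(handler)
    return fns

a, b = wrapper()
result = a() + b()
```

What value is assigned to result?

Step 1: Default argument v=val captures val at each iteration.
Step 2: a() returns 42 (captured at first iteration), b() returns 14 (captured at second).
Step 3: result = 42 + 14 = 56

The answer is 56.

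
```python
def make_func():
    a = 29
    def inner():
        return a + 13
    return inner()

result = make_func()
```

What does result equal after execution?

Step 1: make_func() defines a = 29.
Step 2: inner() reads a = 29 from enclosing scope, returns 29 + 13 = 42.
Step 3: result = 42

The answer is 42.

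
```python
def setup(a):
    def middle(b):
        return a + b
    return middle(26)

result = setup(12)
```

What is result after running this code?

Step 1: setup(12) passes a = 12.
Step 2: middle(26) has b = 26, reads a = 12 from enclosing.
Step 3: result = 12 + 26 = 38

The answer is 38.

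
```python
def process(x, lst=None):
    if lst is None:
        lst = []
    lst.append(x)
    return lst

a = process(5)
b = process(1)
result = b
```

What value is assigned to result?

Step 1: None default with guard creates a NEW list each call.
Step 2: a = [5] (fresh list). b = [1] (another fresh list).
Step 3: result = [1] (this is the fix for mutable default)

The answer is [1].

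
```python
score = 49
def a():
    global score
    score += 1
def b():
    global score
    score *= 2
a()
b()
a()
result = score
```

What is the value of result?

Step 1: score = 49.
Step 2: a(): score = 49 + 1 = 50.
Step 3: b(): score = 50 * 2 = 100.
Step 4: a(): score = 100 + 1 = 101

The answer is 101.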